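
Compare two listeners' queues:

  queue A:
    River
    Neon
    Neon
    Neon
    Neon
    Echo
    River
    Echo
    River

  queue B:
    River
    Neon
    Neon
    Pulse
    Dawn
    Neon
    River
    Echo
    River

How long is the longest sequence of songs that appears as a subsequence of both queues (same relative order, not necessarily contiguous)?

7

Taking River (queue A #1, queue B #1), Neon (queue A #2, queue B #2), Neon (queue A #3, queue B #3), Neon (queue A #5, queue B #6), River (queue A #7, queue B #7), Echo (queue A #8, queue B #8), River (queue A #9, queue B #9) gives a common subsequence of length 7. Since dp[9][9] = 7, nothing longer is possible.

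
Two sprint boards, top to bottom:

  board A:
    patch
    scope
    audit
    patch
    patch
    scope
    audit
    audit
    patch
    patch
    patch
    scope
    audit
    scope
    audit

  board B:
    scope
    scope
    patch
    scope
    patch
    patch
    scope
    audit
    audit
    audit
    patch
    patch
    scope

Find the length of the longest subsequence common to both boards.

Pick patch (board A #1, board B #3), then scope (board A #2, board B #4), then patch (board A #4, board B #5), then patch (board A #5, board B #6), then scope (board A #6, board B #7), then audit (board A #7, board B #9), then audit (board A #8, board B #10), then patch (board A #10, board B #11), then patch (board A #11, board B #12), then scope (board A #14, board B #13); all 10 tasks appear in both, in order. dp[15][13] = 10 confirms this is the maximum.

10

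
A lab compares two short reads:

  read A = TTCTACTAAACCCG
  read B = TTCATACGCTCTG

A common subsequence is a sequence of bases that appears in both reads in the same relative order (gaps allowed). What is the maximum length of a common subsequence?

Pick T (read A #1, read B #1) → T (read A #2, read B #2) → C (read A #3, read B #3) → A (read A #5, read B #4) → T (read A #7, read B #5) → A (read A #10, read B #6) → C (read A #11, read B #7) → C (read A #12, read B #9) → C (read A #13, read B #11) → G (read A #14, read B #13); all 10 bases appear in both, in order, and the DP table's final entry dp[14][13] is also 10, so no common subsequence is longer.

10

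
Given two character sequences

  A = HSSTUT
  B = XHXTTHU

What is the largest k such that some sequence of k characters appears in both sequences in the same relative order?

3

Match H [1,2]; then T [4,5]; then U [5,7] — 3 characters in the same relative order in both. Since dp[6][7] = 3, nothing longer is possible.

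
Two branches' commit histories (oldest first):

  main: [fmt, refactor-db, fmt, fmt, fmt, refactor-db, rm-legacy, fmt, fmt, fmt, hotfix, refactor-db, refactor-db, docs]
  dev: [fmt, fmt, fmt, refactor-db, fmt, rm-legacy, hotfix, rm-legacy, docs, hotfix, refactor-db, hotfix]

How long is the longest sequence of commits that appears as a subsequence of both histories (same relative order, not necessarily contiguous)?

Pick fmt [1,1], then fmt [3,2], then fmt [4,3], then fmt [5,5], then rm-legacy [7,8], then hotfix [11,10], then refactor-db [12,11]; all 7 commits appear in both, in order. Since dp[14][12] = 7, nothing longer is possible.

7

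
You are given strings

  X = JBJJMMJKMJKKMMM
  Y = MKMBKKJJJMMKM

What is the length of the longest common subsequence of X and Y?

8

Pick M at X[6]=Y[1]; then K at X[8]=Y[2]; then M at X[9]=Y[3]; then K at X[11]=Y[5]; then K at X[12]=Y[6]; then M at X[13]=Y[10]; then M at X[14]=Y[11]; then M at X[15]=Y[13]; all 8 characters appear in both, in order. dp[15][13] = 8 confirms this is the maximum.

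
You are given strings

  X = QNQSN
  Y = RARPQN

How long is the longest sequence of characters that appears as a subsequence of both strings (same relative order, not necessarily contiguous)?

2

Pick Q (X #3, Y #5), N (X #5, Y #6); all 2 characters appear in both, in order. The LCS DP gives dp[5][6] = 2, so this is optimal.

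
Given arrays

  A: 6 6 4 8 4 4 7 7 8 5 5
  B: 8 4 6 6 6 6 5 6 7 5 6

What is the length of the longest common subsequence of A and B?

4

Pick 6 at A[1]=B[6], then 6 at A[2]=B[8], then 7 at A[8]=B[9], then 5 at A[10]=B[10]; all 4 values appear in both, in order. Since dp[11][11] = 4, nothing longer is possible.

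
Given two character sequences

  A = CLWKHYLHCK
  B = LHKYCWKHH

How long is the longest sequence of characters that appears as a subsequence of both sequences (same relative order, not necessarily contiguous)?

5

Let dp[i][j] be the LCS length of the first i characters of A and the first j characters of B. dp[i][j] = dp[i-1][j-1]+1 when the i-th and j-th characters match, else max(dp[i-1][j], dp[i][j-1]).
    ·  L  H  K  Y  C  W  K  H  H
 ·  0  0  0  0  0  0  0  0  0  0
 C  0  0  0  0  0  1  1  1  1  1
 L  0  1  1  1  1  1  1  1  1  1
 W  0  1  1  1  1  1  2  2  2  2
 K  0  1  1  2  2  2  2  3  3  3
 H  0  1  2  2  2  2  2  3  4  4
 Y  0  1  2  2  3  3  3  3  4  4
 L  0  1  2  2  3  3  3  3  4  4
 H  0  1  2  2  3  3  3  3  4  5
 C  0  1  2  2  3  4  4  4  4  5
 K  0  1  2  3  3  4  4  5  5  5
dp[10][9] = 5. One LCS (by backtracking along matches): CWKHH.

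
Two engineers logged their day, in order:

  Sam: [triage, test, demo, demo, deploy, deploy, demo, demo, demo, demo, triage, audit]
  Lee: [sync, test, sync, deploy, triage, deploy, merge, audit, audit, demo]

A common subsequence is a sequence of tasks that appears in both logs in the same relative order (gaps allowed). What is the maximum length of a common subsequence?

4

Match test [2,2] → deploy [5,4] → deploy [6,6] → demo [10,10] — 4 tasks in the same relative order in both. Since dp[12][10] = 4, nothing longer is possible.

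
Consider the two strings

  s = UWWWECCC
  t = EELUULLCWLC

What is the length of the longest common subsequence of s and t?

Match U at s[1]=t[5] → W at s[2]=t[9] → C at s[8]=t[11] — 3 characters in the same relative order in both. The LCS DP gives dp[8][11] = 3, so this is optimal.

3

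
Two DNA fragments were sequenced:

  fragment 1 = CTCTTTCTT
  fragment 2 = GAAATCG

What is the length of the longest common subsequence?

2

Let dp[i][j] be the LCS length of the first i bases of fragment 1 and the first j bases of fragment 2. dp[i][j] = dp[i-1][j-1]+1 when the i-th and j-th bases match, else max(dp[i-1][j], dp[i][j-1]).
    ·  G  A  A  A  T  C  G
 ·  0  0  0  0  0  0  0  0
 C  0  0  0  0  0  0  1  1
 T  0  0  0  0  0  1  1  1
 C  0  0  0  0  0  1  2  2
 T  0  0  0  0  0  1  2  2
 T  0  0  0  0  0  1  2  2
 T  0  0  0  0  0  1  2  2
 C  0  0  0  0  0  1  2  2
 T  0  0  0  0  0  1  2  2
 T  0  0  0  0  0  1  2  2
dp[9][7] = 2. One LCS (by backtracking along matches): TC.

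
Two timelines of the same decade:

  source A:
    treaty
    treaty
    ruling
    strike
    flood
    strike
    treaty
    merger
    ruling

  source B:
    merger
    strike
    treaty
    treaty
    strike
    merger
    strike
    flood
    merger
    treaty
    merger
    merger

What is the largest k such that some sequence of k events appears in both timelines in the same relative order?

Pick treaty (source A #1, source B #3), then treaty (source A #2, source B #4), then strike (source A #4, source B #7), then flood (source A #5, source B #8), then treaty (source A #7, source B #10), then merger (source A #8, source B #12); all 6 events appear in both, in order. dp[9][12] = 6 confirms this is the maximum.

6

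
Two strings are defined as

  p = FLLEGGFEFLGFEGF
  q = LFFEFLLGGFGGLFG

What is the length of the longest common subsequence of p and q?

9

Taking F at p[1]=q[5], L at p[2]=q[6], L at p[3]=q[7], G at p[5]=q[8], G at p[6]=q[9], F at p[7]=q[10], L at p[10]=q[13], F at p[12]=q[14], G at p[14]=q[15] gives a common subsequence of length 9. Since dp[15][15] = 9, nothing longer is possible.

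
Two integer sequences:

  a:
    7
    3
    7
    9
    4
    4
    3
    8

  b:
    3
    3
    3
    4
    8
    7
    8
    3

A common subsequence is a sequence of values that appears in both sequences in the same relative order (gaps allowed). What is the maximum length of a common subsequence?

3

Match 3 (a #2, b #3), then 7 (a #3, b #6), then 3 (a #7, b #8) — 3 values in the same relative order in both, and the DP table's final entry dp[8][8] is also 3, so no common subsequence is longer.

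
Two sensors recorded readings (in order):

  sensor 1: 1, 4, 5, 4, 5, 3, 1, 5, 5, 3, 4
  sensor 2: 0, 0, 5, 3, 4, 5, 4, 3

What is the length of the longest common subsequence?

Let dp[i][j] be the LCS length of the first i values of sensor 1 and the first j values of sensor 2. dp[i][j] = dp[i-1][j-1]+1 when the i-th and j-th values match, else max(dp[i-1][j], dp[i][j-1]).
    ·  0  0  5  3  4  5  4  3
 ·  0  0  0  0  0  0  0  0  0
 1  0  0  0  0  0  0  0  0  0
 4  0  0  0  0  0  1  1  1  1
 5  0  0  0  1  1  1  2  2  2
 4  0  0  0  1  1  2  2  3  3
 5  0  0  0  1  1  2  3  3  3
 3  0  0  0  1  2  2  3  3  4
 1  0  0  0  1  2  2  3  3  4
 5  0  0  0  1  2  2  3  3  4
 5  0  0  0  1  2  2  3  3  4
 3  0  0  0  1  2  2  3  3  4
 4  0  0  0  1  2  3  3  4  4
dp[11][8] = 4. One LCS (by backtracking along matches): 4, 5, 4, 3.

4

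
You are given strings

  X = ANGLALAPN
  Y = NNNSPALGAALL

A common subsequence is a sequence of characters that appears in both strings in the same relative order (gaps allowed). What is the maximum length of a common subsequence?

Pick A (X #1, Y #6), then G (X #3, Y #8), then L (X #4, Y #11), then L (X #6, Y #12); all 4 characters appear in both, in order. dp[9][12] = 4 confirms this is the maximum.

4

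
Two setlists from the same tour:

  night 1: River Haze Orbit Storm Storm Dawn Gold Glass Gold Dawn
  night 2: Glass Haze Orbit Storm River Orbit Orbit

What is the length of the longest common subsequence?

Taking Haze at night 1[2]=night 2[2] → Orbit at night 1[3]=night 2[3] → Storm at night 1[4]=night 2[4] gives a common subsequence of length 3. dp[10][7] = 3 confirms this is the maximum.

3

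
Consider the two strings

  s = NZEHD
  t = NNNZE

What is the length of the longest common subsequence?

Let dp[i][j] be the LCS length of the first i characters of s and the first j characters of t. dp[i][j] = dp[i-1][j-1]+1 when the i-th and j-th characters match, else max(dp[i-1][j], dp[i][j-1]).
    ·  N  N  N  Z  E
 ·  0  0  0  0  0  0
 N  0  1  1  1  1  1
 Z  0  1  1  1  2  2
 E  0  1  1  1  2  3
 H  0  1  1  1  2  3
 D  0  1  1  1  2  3
dp[5][5] = 3. One LCS (by backtracking along matches): NZE.

3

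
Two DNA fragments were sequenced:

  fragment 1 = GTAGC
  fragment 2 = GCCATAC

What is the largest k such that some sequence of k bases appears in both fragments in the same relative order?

Let dp[i][j] be the LCS length of the first i bases of fragment 1 and the first j bases of fragment 2. dp[i][j] = dp[i-1][j-1]+1 when the i-th and j-th bases match, else max(dp[i-1][j], dp[i][j-1]).
    ·  G  C  C  A  T  A  C
 ·  0  0  0  0  0  0  0  0
 G  0  1  1  1  1  1  1  1
 T  0  1  1  1  1  2  2  2
 A  0  1  1  1  2  2  3  3
 G  0  1  1  1  2  2  3  3
 C  0  1  2  2  2  2  3  4
dp[5][7] = 4. One LCS (by backtracking along matches): GTAC.

4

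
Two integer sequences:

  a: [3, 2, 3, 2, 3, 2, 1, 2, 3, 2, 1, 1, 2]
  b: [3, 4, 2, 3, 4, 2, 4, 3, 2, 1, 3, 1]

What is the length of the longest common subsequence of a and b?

9

One common subsequence of length 9: 3 [1,1] → 2 [2,3] → 3 [3,4] → 2 [4,6] → 3 [5,8] → 2 [6,9] → 1 [7,10] → 3 [9,11] → 1 [12,12]. Since dp[13][12] = 9, nothing longer is possible.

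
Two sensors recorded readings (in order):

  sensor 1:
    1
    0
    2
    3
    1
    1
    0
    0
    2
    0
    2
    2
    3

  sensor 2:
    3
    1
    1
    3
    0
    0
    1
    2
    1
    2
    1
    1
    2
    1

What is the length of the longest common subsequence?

One common subsequence of length 8: 3 (sensor 1 #4, sensor 2 #1), then 1 (sensor 1 #5, sensor 2 #2), then 1 (sensor 1 #6, sensor 2 #3), then 0 (sensor 1 #7, sensor 2 #5), then 0 (sensor 1 #8, sensor 2 #6), then 2 (sensor 1 #9, sensor 2 #8), then 2 (sensor 1 #11, sensor 2 #10), then 2 (sensor 1 #12, sensor 2 #13). dp[13][14] = 8 confirms this is the maximum.

8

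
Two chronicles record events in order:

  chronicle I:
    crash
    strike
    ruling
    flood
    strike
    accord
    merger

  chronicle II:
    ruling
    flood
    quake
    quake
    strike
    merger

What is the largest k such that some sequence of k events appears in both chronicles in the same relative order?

Match ruling (chronicle I #3, chronicle II #1), then flood (chronicle I #4, chronicle II #2), then strike (chronicle I #5, chronicle II #5), then merger (chronicle I #7, chronicle II #6) — 4 events in the same relative order in both. dp[7][6] = 4 confirms this is the maximum.

4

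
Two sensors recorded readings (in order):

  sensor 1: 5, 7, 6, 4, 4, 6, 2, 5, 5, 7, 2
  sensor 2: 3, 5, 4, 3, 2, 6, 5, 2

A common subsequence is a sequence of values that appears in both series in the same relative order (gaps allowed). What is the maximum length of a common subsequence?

Let dp[i][j] be the LCS length of the first i values of sensor 1 and the first j values of sensor 2. dp[i][j] = dp[i-1][j-1]+1 when the i-th and j-th values match, else max(dp[i-1][j], dp[i][j-1]).
    ·  3  5  4  3  2  6  5  2
 ·  0  0  0  0  0  0  0  0  0
 5  0  0  1  1  1  1  1  1  1
 7  0  0  1  1  1  1  1  1  1
 6  0  0  1  1  1  1  2  2  2
 4  0  0  1  2  2  2  2  2  2
 4  0  0  1  2  2  2  2  2  2
 6  0  0  1  2  2  2  3  3  3
 2  0  0  1  2  2  3  3  3  4
 5  0  0  1  2  2  3  3  4  4
 5  0  0  1  2  2  3  3  4  4
 7  0  0  1  2  2  3  3  4  4
 2  0  0  1  2  2  3  3  4  5
dp[11][8] = 5. One LCS (by backtracking along matches): 5, 4, 6, 5, 2.

5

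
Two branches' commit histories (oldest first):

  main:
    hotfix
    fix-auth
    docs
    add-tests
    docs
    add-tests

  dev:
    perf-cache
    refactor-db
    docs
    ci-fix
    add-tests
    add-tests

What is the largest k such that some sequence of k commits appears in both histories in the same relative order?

Taking docs [3,3] → add-tests [4,5] → add-tests [6,6] gives a common subsequence of length 3. Since dp[6][6] = 3, nothing longer is possible.

3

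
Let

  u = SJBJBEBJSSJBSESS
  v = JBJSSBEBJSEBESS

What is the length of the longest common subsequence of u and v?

Match J [2,1], B [3,2], J [4,3], B [5,6], E [6,7], B [7,8], J [8,9], S [9,10], B [12,12], E [14,13], S [15,14], S [16,15] — 12 characters in the same relative order in both, and the DP table's final entry dp[16][15] is also 12, so no common subsequence is longer.

12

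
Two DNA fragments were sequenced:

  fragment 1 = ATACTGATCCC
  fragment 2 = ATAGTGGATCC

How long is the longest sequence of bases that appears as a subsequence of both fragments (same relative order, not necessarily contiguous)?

9

Let dp[i][j] be the LCS length of the first i bases of fragment 1 and the first j bases of fragment 2. dp[i][j] = dp[i-1][j-1]+1 when the i-th and j-th bases match, else max(dp[i-1][j], dp[i][j-1]).
    ·  A  T  A  G  T  G  G  A  T  C  C
 ·  0  0  0  0  0  0  0  0  0  0  0  0
 A  0  1  1  1  1  1  1  1  1  1  1  1
 T  0  1  2  2  2  2  2  2  2  2  2  2
 A  0  1  2  3  3  3  3  3  3  3  3  3
 C  0  1  2  3  3  3  3  3  3  3  4  4
 T  0  1  2  3  3  4  4  4  4  4  4  4
 G  0  1  2  3  4  4  5  5  5  5  5  5
 A  0  1  2  3  4  4  5  5  6  6  6  6
 T  0  1  2  3  4  5  5  5  6  7  7  7
 C  0  1  2  3  4  5  5  5  6  7  8  8
 C  0  1  2  3  4  5  5  5  6  7  8  9
 C  0  1  2  3  4  5  5  5  6  7  8  9
dp[11][11] = 9. One LCS (by backtracking along matches): ATATGATCC.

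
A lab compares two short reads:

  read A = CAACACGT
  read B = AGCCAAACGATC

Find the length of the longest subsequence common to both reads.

Pick C at read A[1]=read B[4], A at read A[2]=read B[5], A at read A[3]=read B[6], A at read A[5]=read B[7], C at read A[6]=read B[8], G at read A[7]=read B[9], T at read A[8]=read B[11]; all 7 bases appear in both, in order, and the DP table's final entry dp[8][12] is also 7, so no common subsequence is longer.

7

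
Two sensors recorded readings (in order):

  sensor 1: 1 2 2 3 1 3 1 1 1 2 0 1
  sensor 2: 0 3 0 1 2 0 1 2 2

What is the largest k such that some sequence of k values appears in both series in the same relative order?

Match 3 [4,2], 1 [9,4], 2 [10,5], 0 [11,6], 1 [12,7] — 5 values in the same relative order in both, and the DP table's final entry dp[12][9] is also 5, so no common subsequence is longer.

5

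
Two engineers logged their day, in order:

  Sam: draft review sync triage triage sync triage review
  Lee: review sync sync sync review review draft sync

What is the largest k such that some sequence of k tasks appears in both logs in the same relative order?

4

One common subsequence of length 4: review [2,1], then sync [3,3], then sync [6,4], then review [8,6], and the DP table's final entry dp[8][8] is also 4, so no common subsequence is longer.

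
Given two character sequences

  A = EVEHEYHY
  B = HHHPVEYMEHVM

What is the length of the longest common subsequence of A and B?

4

Pick V (A #2, B #5); then E (A #3, B #6); then E (A #5, B #9); then H (A #7, B #10); all 4 characters appear in both, in order, and the DP table's final entry dp[8][12] is also 4, so no common subsequence is longer.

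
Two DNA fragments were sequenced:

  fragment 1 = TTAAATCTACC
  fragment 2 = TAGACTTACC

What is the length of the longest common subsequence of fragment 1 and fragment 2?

Match T [2,1]; then A [3,2]; then A [4,4]; then T [6,6]; then T [8,7]; then A [9,8]; then C [10,9]; then C [11,10] — 8 bases in the same relative order in both. dp[11][10] = 8 confirms this is the maximum.

8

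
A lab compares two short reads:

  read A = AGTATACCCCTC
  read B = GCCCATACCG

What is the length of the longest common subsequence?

6

Let dp[i][j] be the LCS length of the first i bases of read A and the first j bases of read B. dp[i][j] = dp[i-1][j-1]+1 when the i-th and j-th bases match, else max(dp[i-1][j], dp[i][j-1]).
    ·  G  C  C  C  A  T  A  C  C  G
 ·  0  0  0  0  0  0  0  0  0  0  0
 A  0  0  0  0  0  1  1  1  1  1  1
 G  0  1  1  1  1  1  1  1  1  1  2
 T  0  1  1  1  1  1  2  2  2  2  2
 A  0  1  1  1  1  2  2  3  3  3  3
 T  0  1  1  1  1  2  3  3  3  3  3
 A  0  1  1  1  1  2  3  4  4  4  4
 C  0  1  2  2  2  2  3  4  5  5  5
 C  0  1  2  3  3  3  3  4  5  6  6
 C  0  1  2  3  4  4  4  4  5  6  6
 C  0  1  2  3  4  4  4  4  5  6  6
 T  0  1  2  3  4  4  5  5  5  6  6
 C  0  1  2  3  4  4  5  5  6  6  6
dp[12][10] = 6. One LCS (by backtracking along matches): GATACC.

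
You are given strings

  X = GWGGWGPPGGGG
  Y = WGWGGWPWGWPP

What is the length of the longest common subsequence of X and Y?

Match G at X[1]=Y[2] → W at X[2]=Y[3] → G at X[3]=Y[4] → G at X[4]=Y[5] → W at X[5]=Y[8] → G at X[6]=Y[9] → P at X[7]=Y[11] → P at X[8]=Y[12] — 8 characters in the same relative order in both. dp[12][12] = 8 confirms this is the maximum.

8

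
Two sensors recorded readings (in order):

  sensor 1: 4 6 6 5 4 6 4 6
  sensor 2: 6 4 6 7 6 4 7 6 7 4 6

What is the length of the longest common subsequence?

Let dp[i][j] be the LCS length of the first i values of sensor 1 and the first j values of sensor 2. dp[i][j] = dp[i-1][j-1]+1 when the i-th and j-th values match, else max(dp[i-1][j], dp[i][j-1]).
    ·  6  4  6  7  6  4  7  6  7  4  6
 ·  0  0  0  0  0  0  0  0  0  0  0  0
 4  0  0  1  1  1  1  1  1  1  1  1  1
 6  0  1  1  2  2  2  2  2  2  2  2  2
 6  0  1  1  2  2  3  3  3  3  3  3  3
 5  0  1  1  2  2  3  3  3  3  3  3  3
 4  0  1  2  2  2  3  4  4  4  4  4  4
 6  0  1  2  3  3  3  4  4  5  5  5  5
 4  0  1  2  3  3  3  4  4  5  5  6  6
 6  0  1  2  3  3  4  4  4  5  5  6  7
dp[8][11] = 7. One LCS (by backtracking along matches): 4, 6, 6, 4, 6, 4, 6.

7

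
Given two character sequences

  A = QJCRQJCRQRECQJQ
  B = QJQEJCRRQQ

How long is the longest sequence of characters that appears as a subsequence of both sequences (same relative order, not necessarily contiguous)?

Match Q [1,1] → J [2,2] → Q [5,3] → J [6,5] → C [7,6] → R [8,7] → R [10,8] → Q [13,9] → Q [15,10] — 9 characters in the same relative order in both. dp[15][10] = 9 confirms this is the maximum.

9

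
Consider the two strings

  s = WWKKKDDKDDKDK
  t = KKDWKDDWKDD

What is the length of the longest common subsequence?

8

Let dp[i][j] be the LCS length of the first i characters of s and the first j characters of t. dp[i][j] = dp[i-1][j-1]+1 when the i-th and j-th characters match, else max(dp[i-1][j], dp[i][j-1]).
    ·  K  K  D  W  K  D  D  W  K  D  D
 ·  0  0  0  0  0  0  0  0  0  0  0  0
 W  0  0  0  0  1  1  1  1  1  1  1  1
 W  0  0  0  0  1  1  1  1  2  2  2  2
 K  0  1  1  1  1  2  2  2  2  3  3  3
 K  0  1  2  2  2  2  2  2  2  3  3  3
 K  0  1  2  2  2  3  3  3  3  3  3  3
 D  0  1  2  3  3  3  4  4  4  4  4  4
 D  0  1  2  3  3  3  4  5  5  5  5  5
 K  0  1  2  3  3  4  4  5  5  6  6  6
 D  0  1  2  3  3  4  5  5  5  6  7  7
 D  0  1  2  3  3  4  5  6  6  6  7  8
 K  0  1  2  3  3  4  5  6  6  7  7  8
 D  0  1  2  3  3  4  5  6  6  7  8  8
 K  0  1  2  3  3  4  5  6  6  7  8  8
dp[13][11] = 8. One LCS (by backtracking along matches): KKKDDKDD.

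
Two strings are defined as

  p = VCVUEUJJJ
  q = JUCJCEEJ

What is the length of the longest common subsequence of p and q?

3

Let dp[i][j] be the LCS length of the first i characters of p and the first j characters of q. dp[i][j] = dp[i-1][j-1]+1 when the i-th and j-th characters match, else max(dp[i-1][j], dp[i][j-1]).
    ·  J  U  C  J  C  E  E  J
 ·  0  0  0  0  0  0  0  0  0
 V  0  0  0  0  0  0  0  0  0
 C  0  0  0  1  1  1  1  1  1
 V  0  0  0  1  1  1  1  1  1
 U  0  0  1  1  1  1  1  1  1
 E  0  0  1  1  1  1  2  2  2
 U  0  0  1  1  1  1  2  2  2
 J  0  1  1  1  2  2  2  2  3
 J  0  1  1  1  2  2  2  2  3
 J  0  1  1  1  2  2  2  2  3
dp[9][8] = 3. One LCS (by backtracking along matches): CEJ.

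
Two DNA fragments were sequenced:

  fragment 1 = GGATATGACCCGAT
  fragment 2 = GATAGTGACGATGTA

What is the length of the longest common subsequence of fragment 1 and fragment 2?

Match G (fragment 1 #2, fragment 2 #1); then A (fragment 1 #3, fragment 2 #2); then T (fragment 1 #4, fragment 2 #3); then A (fragment 1 #5, fragment 2 #4); then T (fragment 1 #6, fragment 2 #6); then G (fragment 1 #7, fragment 2 #7); then A (fragment 1 #8, fragment 2 #8); then C (fragment 1 #11, fragment 2 #9); then G (fragment 1 #12, fragment 2 #10); then A (fragment 1 #13, fragment 2 #11); then T (fragment 1 #14, fragment 2 #14) — 11 bases in the same relative order in both. The LCS DP gives dp[14][15] = 11, so this is optimal.

11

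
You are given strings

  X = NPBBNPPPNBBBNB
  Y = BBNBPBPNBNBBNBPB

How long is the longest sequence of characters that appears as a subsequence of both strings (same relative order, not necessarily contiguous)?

11

Match B (X #3, Y #1) → B (X #4, Y #2) → N (X #5, Y #3) → P (X #6, Y #5) → P (X #8, Y #7) → N (X #9, Y #8) → B (X #10, Y #9) → B (X #11, Y #11) → B (X #12, Y #12) → N (X #13, Y #13) → B (X #14, Y #16) — 11 characters in the same relative order in both. The LCS DP gives dp[14][16] = 11, so this is optimal.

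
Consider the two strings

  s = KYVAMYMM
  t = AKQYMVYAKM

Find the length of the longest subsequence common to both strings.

5

Let dp[i][j] be the LCS length of the first i characters of s and the first j characters of t. dp[i][j] = dp[i-1][j-1]+1 when the i-th and j-th characters match, else max(dp[i-1][j], dp[i][j-1]).
    ·  A  K  Q  Y  M  V  Y  A  K  M
 ·  0  0  0  0  0  0  0  0  0  0  0
 K  0  0  1  1  1  1  1  1  1  1  1
 Y  0  0  1  1  2  2  2  2  2  2  2
 V  0  0  1  1  2  2  3  3  3  3  3
 A  0  1  1  1  2  2  3  3  4  4  4
 M  0  1  1  1  2  3  3  3  4  4  5
 Y  0  1  1  1  2  3  3  4  4  4  5
 M  0  1  1  1  2  3  3  4  4  4  5
 M  0  1  1  1  2  3  3  4  4  4  5
dp[8][10] = 5. One LCS (by backtracking along matches): KYVAM.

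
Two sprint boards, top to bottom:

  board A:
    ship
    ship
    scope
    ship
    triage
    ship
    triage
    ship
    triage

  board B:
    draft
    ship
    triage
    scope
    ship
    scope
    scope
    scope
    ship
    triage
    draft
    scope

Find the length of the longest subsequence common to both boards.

5

One common subsequence of length 5: ship (board A #1, board B #2); then ship (board A #2, board B #5); then scope (board A #3, board B #8); then ship (board A #4, board B #9); then triage (board A #5, board B #10), and the DP table's final entry dp[9][12] is also 5, so no common subsequence is longer.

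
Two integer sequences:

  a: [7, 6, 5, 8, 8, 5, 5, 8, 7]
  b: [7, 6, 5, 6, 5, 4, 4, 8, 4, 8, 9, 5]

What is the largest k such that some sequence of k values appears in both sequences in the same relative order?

6

One common subsequence of length 6: 7 at a[1]=b[1], then 6 at a[2]=b[4], then 5 at a[3]=b[5], then 8 at a[4]=b[8], then 8 at a[5]=b[10], then 5 at a[7]=b[12]. Since dp[9][12] = 6, nothing longer is possible.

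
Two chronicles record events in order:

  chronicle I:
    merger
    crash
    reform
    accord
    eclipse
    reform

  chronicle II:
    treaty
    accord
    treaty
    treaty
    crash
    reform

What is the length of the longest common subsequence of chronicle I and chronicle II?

2

Pick crash (chronicle I #2, chronicle II #5), reform (chronicle I #6, chronicle II #6); all 2 events appear in both, in order, and the DP table's final entry dp[6][6] is also 2, so no common subsequence is longer.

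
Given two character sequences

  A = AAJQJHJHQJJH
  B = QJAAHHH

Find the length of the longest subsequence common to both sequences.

Let dp[i][j] be the LCS length of the first i characters of A and the first j characters of B. dp[i][j] = dp[i-1][j-1]+1 when the i-th and j-th characters match, else max(dp[i-1][j], dp[i][j-1]).
    ·  Q  J  A  A  H  H  H
 ·  0  0  0  0  0  0  0  0
 A  0  0  0  1  1  1  1  1
 A  0  0  0  1  2  2  2  2
 J  0  0  1  1  2  2  2  2
 Q  0  1  1  1  2  2  2  2
 J  0  1  2  2  2  2  2  2
 H  0  1  2  2  2  3  3  3
 J  0  1  2  2  2  3  3  3
 H  0  1  2  2  2  3  4  4
 Q  0  1  2  2  2  3  4  4
 J  0  1  2  2  2  3  4  4
 J  0  1  2  2  2  3  4  4
 H  0  1  2  2  2  3  4  5
dp[12][7] = 5. One LCS (by backtracking along matches): AAHHH.

5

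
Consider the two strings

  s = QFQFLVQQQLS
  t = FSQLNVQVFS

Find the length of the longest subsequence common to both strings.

6

Pick F (s #2, t #1), then Q (s #3, t #3), then L (s #5, t #4), then V (s #6, t #6), then Q (s #7, t #7), then S (s #11, t #10); all 6 characters appear in both, in order, and the DP table's final entry dp[11][10] is also 6, so no common subsequence is longer.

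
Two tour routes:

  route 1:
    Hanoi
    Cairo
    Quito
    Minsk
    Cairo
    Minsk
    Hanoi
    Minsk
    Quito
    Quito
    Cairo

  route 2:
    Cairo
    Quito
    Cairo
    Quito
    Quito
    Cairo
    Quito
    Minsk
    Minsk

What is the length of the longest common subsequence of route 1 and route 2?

6

Pick Cairo (route 1 #2, route 2 #1) → Quito (route 1 #3, route 2 #2) → Cairo (route 1 #5, route 2 #3) → Quito (route 1 #9, route 2 #4) → Quito (route 1 #10, route 2 #5) → Cairo (route 1 #11, route 2 #6); all 6 stops appear in both, in order. Since dp[11][9] = 6, nothing longer is possible.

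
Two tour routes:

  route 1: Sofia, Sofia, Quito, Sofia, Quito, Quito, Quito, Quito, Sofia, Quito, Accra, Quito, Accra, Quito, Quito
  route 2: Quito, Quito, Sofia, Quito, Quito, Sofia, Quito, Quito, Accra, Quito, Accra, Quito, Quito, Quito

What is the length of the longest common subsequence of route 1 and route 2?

One common subsequence of length 11: Quito [3,2], then Sofia [4,3], then Quito [5,4], then Quito [6,5], then Quito [7,7], then Quito [8,8], then Quito [10,10], then Accra [11,11], then Quito [12,12], then Quito [14,13], then Quito [15,14]. The LCS DP gives dp[15][14] = 11, so this is optimal.

11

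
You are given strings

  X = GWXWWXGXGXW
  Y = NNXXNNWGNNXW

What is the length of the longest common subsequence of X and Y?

Let dp[i][j] be the LCS length of the first i characters of X and the first j characters of Y. dp[i][j] = dp[i-1][j-1]+1 when the i-th and j-th characters match, else max(dp[i-1][j], dp[i][j-1]).
    ·  N  N  X  X  N  N  W  G  N  N  X  W
 ·  0  0  0  0  0  0  0  0  0  0  0  0  0
 G  0  0  0  0  0  0  0  0  1  1  1  1  1
 W  0  0  0  0  0  0  0  1  1  1  1  1  2
 X  0  0  0  1  1  1  1  1  1  1  1  2  2
 W  0  0  0  1  1  1  1  2  2  2  2  2  3
 W  0  0  0  1  1  1  1  2  2  2  2  2  3
 X  0  0  0  1  2  2  2  2  2  2  2  3  3
 G  0  0  0  1  2  2  2  2  3  3  3  3  3
 X  0  0  0  1  2  2  2  2  3  3  3  4  4
 G  0  0  0  1  2  2  2  2  3  3  3  4  4
 X  0  0  0  1  2  2  2  2  3  3  3  4  4
 W  0  0  0  1  2  2  2  3  3  3  3  4  5
dp[11][12] = 5. One LCS (by backtracking along matches): XWGXW.

5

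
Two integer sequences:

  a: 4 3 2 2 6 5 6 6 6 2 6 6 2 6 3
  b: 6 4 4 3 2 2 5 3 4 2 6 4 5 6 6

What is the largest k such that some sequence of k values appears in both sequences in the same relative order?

One common subsequence of length 9: 4 (a #1, b #3), then 3 (a #2, b #4), then 2 (a #3, b #5), then 2 (a #4, b #6), then 5 (a #6, b #7), then 2 (a #10, b #10), then 6 (a #11, b #11), then 6 (a #12, b #14), then 6 (a #14, b #15). Since dp[15][15] = 9, nothing longer is possible.

9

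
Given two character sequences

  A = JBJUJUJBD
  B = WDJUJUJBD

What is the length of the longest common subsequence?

Let dp[i][j] be the LCS length of the first i characters of A and the first j characters of B. dp[i][j] = dp[i-1][j-1]+1 when the i-th and j-th characters match, else max(dp[i-1][j], dp[i][j-1]).
    ·  W  D  J  U  J  U  J  B  D
 ·  0  0  0  0  0  0  0  0  0  0
 J  0  0  0  1  1  1  1  1  1  1
 B  0  0  0  1  1  1  1  1  2  2
 J  0  0  0  1  1  2  2  2  2  2
 U  0  0  0  1  2  2  3  3  3  3
 J  0  0  0  1  2  3  3  4  4  4
 U  0  0  0  1  2  3  4  4  4  4
 J  0  0  0  1  2  3  4  5  5  5
 B  0  0  0  1  2  3  4  5  6  6
 D  0  0  1  1  2  3  4  5  6  7
dp[9][9] = 7. One LCS (by backtracking along matches): JUJUJBD.

7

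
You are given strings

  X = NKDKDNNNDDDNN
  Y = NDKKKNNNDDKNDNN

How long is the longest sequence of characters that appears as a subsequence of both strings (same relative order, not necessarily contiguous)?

11

Pick N [1,1]; then K [2,4]; then K [4,5]; then N [6,6]; then N [7,7]; then N [8,8]; then D [9,9]; then D [10,10]; then D [11,13]; then N [12,14]; then N [13,15]; all 11 characters appear in both, in order. dp[13][15] = 11 confirms this is the maximum.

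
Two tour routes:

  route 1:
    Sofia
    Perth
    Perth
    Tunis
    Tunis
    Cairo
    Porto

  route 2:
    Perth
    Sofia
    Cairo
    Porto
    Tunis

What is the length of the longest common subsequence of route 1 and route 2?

Taking Sofia [1,2], Cairo [6,3], Porto [7,4] gives a common subsequence of length 3. dp[7][5] = 3 confirms this is the maximum.

3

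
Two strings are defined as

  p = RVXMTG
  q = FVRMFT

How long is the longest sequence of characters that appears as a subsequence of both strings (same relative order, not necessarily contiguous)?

Taking R [1,3], M [4,4], T [5,6] gives a common subsequence of length 3, and the DP table's final entry dp[6][6] is also 3, so no common subsequence is longer.

3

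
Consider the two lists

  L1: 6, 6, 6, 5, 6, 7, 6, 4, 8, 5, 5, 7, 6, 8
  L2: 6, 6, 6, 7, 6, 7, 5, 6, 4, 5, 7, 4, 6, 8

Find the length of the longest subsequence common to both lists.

11

Match 6 [1,1], 6 [2,2], 6 [3,3], 6 [5,5], 7 [6,6], 6 [7,8], 4 [8,9], 5 [11,10], 7 [12,11], 6 [13,13], 8 [14,14] — 11 values in the same relative order in both. The LCS DP gives dp[14][14] = 11, so this is optimal.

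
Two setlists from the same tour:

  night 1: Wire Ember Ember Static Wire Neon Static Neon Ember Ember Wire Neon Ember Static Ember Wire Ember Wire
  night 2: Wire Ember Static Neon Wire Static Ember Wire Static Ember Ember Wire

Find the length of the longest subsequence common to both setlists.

11

Pick Wire (night 1 #1, night 2 #1) → Ember (night 1 #3, night 2 #2) → Static (night 1 #4, night 2 #3) → Wire (night 1 #5, night 2 #5) → Static (night 1 #7, night 2 #6) → Ember (night 1 #10, night 2 #7) → Wire (night 1 #11, night 2 #8) → Static (night 1 #14, night 2 #9) → Ember (night 1 #15, night 2 #10) → Ember (night 1 #17, night 2 #11) → Wire (night 1 #18, night 2 #12); all 11 songs appear in both, in order, and the DP table's final entry dp[18][12] is also 11, so no common subsequence is longer.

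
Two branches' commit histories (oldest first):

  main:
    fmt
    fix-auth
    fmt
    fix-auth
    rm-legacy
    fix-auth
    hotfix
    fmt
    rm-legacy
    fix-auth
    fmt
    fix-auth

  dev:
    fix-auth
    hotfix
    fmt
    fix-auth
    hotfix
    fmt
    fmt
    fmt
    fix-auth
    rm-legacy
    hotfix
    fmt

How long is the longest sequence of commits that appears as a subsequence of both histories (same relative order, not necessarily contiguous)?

Pick fmt (main #1, dev #3) → fix-auth (main #2, dev #4) → fmt (main #3, dev #8) → fix-auth (main #4, dev #9) → rm-legacy (main #5, dev #10) → hotfix (main #7, dev #11) → fmt (main #11, dev #12); all 7 commits appear in both, in order. Since dp[12][12] = 7, nothing longer is possible.

7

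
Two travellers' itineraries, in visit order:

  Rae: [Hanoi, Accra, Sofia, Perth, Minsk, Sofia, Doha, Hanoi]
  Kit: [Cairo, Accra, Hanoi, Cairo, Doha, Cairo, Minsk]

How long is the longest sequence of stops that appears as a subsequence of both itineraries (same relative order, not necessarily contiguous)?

2

One common subsequence of length 2: Hanoi at Rae[1]=Kit[3]; then Minsk at Rae[5]=Kit[7], and the DP table's final entry dp[8][7] is also 2, so no common subsequence is longer.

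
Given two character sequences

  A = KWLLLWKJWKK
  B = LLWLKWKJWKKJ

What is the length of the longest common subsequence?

Match L at A[3]=B[1], L at A[4]=B[2], L at A[5]=B[4], W at A[6]=B[6], K at A[7]=B[7], J at A[8]=B[8], W at A[9]=B[9], K at A[10]=B[10], K at A[11]=B[11] — 9 characters in the same relative order in both. Since dp[11][12] = 9, nothing longer is possible.

9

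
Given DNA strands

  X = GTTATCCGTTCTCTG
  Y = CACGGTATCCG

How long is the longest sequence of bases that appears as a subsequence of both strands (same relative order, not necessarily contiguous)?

One common subsequence of length 8: A at X[4]=Y[2], C at X[6]=Y[3], G at X[8]=Y[5], T at X[9]=Y[6], T at X[10]=Y[8], C at X[11]=Y[9], C at X[13]=Y[10], G at X[15]=Y[11]. dp[15][11] = 8 confirms this is the maximum.

8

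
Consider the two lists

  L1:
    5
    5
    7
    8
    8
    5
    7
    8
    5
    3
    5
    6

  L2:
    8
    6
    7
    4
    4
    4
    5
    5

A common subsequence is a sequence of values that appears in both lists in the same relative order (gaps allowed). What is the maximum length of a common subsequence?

4

Let dp[i][j] be the LCS length of the first i values of L1 and the first j values of L2. dp[i][j] = dp[i-1][j-1]+1 when the i-th and j-th values match, else max(dp[i-1][j], dp[i][j-1]).
    ·  8  6  7  4  4  4  5  5
 ·  0  0  0  0  0  0  0  0  0
 5  0  0  0  0  0  0  0  1  1
 5  0  0  0  0  0  0  0  1  2
 7  0  0  0  1  1  1  1  1  2
 8  0  1  1  1  1  1  1  1  2
 8  0  1  1  1  1  1  1  1  2
 5  0  1  1  1  1  1  1  2  2
 7  0  1  1  2  2  2  2  2  2
 8  0  1  1  2  2  2  2  2  2
 5  0  1  1  2  2  2  2  3  3
 3  0  1  1  2  2  2  2  3  3
 5  0  1  1  2  2  2  2  3  4
 6  0  1  2  2  2  2  2  3  4
dp[12][8] = 4. One LCS (by backtracking along matches): 8, 7, 5, 5.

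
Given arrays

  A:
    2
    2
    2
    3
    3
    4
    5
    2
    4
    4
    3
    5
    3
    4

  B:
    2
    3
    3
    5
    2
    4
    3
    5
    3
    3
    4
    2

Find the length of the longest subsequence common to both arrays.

Pick 2 at A[3]=B[1], then 3 at A[4]=B[2], then 3 at A[5]=B[3], then 5 at A[7]=B[4], then 2 at A[8]=B[5], then 4 at A[10]=B[6], then 3 at A[11]=B[7], then 5 at A[12]=B[8], then 3 at A[13]=B[10], then 4 at A[14]=B[11]; all 10 values appear in both, in order. dp[14][12] = 10 confirms this is the maximum.

10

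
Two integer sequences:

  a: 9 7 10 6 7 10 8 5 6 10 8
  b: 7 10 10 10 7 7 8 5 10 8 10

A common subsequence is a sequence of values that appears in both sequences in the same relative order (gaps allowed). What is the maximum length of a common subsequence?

Let dp[i][j] be the LCS length of the first i values of a and the first j values of b. dp[i][j] = dp[i-1][j-1]+1 when the i-th and j-th values match, else max(dp[i-1][j], dp[i][j-1]).
    ·  7 10 10 10  7  7  8  5 10  8 10
 ·  0  0  0  0  0  0  0  0  0  0  0  0
 9  0  0  0  0  0  0  0  0  0  0  0  0
 7  0  1  1  1  1  1  1  1  1  1  1  1
10  0  1  2  2  2  2  2  2  2  2  2  2
 6  0  1  2  2  2  2  2  2  2  2  2  2
 7  0  1  2  2  2  3  3  3  3  3  3  3
10  0  1  2  3  3  3  3  3  3  4  4  4
 8  0  1  2  3  3  3  3  4  4  4  5  5
 5  0  1  2  3  3  3  3  4  5  5  5  5
 6  0  1  2  3  3  3  3  4  5  5  5  5
10  0  1  2  3  4  4  4  4  5  6  6  6
 8  0  1  2  3  4  4  4  5  5  6  7  7
dp[11][11] = 7. One LCS (by backtracking along matches): 7, 10, 7, 8, 5, 10, 8.

7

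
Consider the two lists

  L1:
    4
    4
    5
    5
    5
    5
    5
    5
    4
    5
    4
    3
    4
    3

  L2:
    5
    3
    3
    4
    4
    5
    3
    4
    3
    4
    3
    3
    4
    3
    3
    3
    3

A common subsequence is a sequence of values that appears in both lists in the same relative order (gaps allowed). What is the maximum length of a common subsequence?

8

Match 4 (L1 #1, L2 #4); then 4 (L1 #2, L2 #5); then 5 (L1 #3, L2 #6); then 4 (L1 #9, L2 #8); then 4 (L1 #11, L2 #10); then 3 (L1 #12, L2 #12); then 4 (L1 #13, L2 #13); then 3 (L1 #14, L2 #17) — 8 values in the same relative order in both. dp[14][17] = 8 confirms this is the maximum.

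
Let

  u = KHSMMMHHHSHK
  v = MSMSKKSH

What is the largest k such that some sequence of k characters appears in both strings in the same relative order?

One common subsequence of length 4: S at u[3]=v[2], M at u[4]=v[3], S at u[10]=v[7], H at u[11]=v[8]. dp[12][8] = 4 confirms this is the maximum.

4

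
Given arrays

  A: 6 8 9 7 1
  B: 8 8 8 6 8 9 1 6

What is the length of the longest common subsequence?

Pick 6 [1,4]; then 8 [2,5]; then 9 [3,6]; then 1 [5,7]; all 4 values appear in both, in order. Since dp[5][8] = 4, nothing longer is possible.

4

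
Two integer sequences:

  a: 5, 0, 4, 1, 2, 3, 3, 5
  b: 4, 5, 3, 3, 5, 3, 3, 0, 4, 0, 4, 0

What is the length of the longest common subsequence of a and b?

Let dp[i][j] be the LCS length of the first i values of a and the first j values of b. dp[i][j] = dp[i-1][j-1]+1 when the i-th and j-th values match, else max(dp[i-1][j], dp[i][j-1]).
    ·  4  5  3  3  5  3  3  0  4  0  4  0
 ·  0  0  0  0  0  0  0  0  0  0  0  0  0
 5  0  0  1  1  1  1  1  1  1  1  1  1  1
 0  0  0  1  1  1  1  1  1  2  2  2  2  2
 4  0  1  1  1  1  1  1  1  2  3  3  3  3
 1  0  1  1  1  1  1  1  1  2  3  3  3  3
 2  0  1  1  1  1  1  1  1  2  3  3  3  3
 3  0  1  1  2  2  2  2  2  2  3  3  3  3
 3  0  1  1  2  3  3  3  3  3  3  3  3  3
 5  0  1  2  2  3  4  4  4  4  4  4  4  4
dp[8][12] = 4. One LCS (by backtracking along matches): 5, 3, 3, 5.

4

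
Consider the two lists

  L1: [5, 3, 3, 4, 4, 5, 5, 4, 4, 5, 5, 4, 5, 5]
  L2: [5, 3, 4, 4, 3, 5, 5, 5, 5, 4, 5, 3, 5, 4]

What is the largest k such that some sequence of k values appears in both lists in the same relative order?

Match 5 at L1[1]=L2[1], 3 at L1[3]=L2[2], 4 at L1[4]=L2[3], 4 at L1[5]=L2[4], 5 at L1[6]=L2[6], 5 at L1[7]=L2[7], 5 at L1[10]=L2[8], 5 at L1[11]=L2[9], 4 at L1[12]=L2[10], 5 at L1[13]=L2[11], 5 at L1[14]=L2[13] — 11 values in the same relative order in both, and the DP table's final entry dp[14][14] is also 11, so no common subsequence is longer.

11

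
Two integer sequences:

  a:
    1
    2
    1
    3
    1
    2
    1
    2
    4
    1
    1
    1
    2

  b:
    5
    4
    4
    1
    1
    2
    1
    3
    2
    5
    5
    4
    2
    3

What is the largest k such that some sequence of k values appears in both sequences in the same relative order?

7

Match 1 (a #1, b #5) → 2 (a #2, b #6) → 1 (a #3, b #7) → 3 (a #4, b #8) → 2 (a #6, b #9) → 4 (a #9, b #12) → 2 (a #13, b #13) — 7 values in the same relative order in both, and the DP table's final entry dp[13][14] is also 7, so no common subsequence is longer.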